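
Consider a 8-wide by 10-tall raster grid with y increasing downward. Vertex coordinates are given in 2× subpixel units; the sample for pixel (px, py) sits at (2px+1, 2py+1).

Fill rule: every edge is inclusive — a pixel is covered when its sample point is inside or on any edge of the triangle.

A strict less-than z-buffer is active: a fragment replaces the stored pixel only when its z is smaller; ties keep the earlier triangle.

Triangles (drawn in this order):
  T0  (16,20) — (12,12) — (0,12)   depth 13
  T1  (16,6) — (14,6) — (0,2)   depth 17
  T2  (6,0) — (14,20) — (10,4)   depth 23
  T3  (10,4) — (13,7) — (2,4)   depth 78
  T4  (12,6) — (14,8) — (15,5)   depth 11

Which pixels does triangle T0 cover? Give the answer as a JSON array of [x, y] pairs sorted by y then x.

T0:
  2·area = 96  (B↔C swapped to make it positive)
  edge (16, 20)→(0, 12): d=(-16,-8) inclusive
  edge (0, 12)→(12, 12): d=(12,0) inclusive
  edge (12, 12)→(16, 20): d=(4,8) inclusive
    (1,6)@(3, 13): e=[8,12,76] → X
    (2,6)@(5, 13): e=[24,12,60] → X
    (3,6)@(7, 13): e=[40,12,44] → X
    (4,6)@(9, 13): e=[56,12,28] → X
    (5,6)@(11, 13): e=[72,12,12] → X
    (6,6)@(13, 13): e=[88,12,-4] → .
    (1,7)@(3, 15): e=[-24,36,84] → .
    (2,7)@(5, 15): e=[-8,36,68] → .
    (3,7)@(7, 15): e=[8,36,52] → X
    (6,7)@(13, 15): e=[56,36,4] → X
    (7,7)@(15, 15): e=[72,36,-12] → .
    (3,8)@(7, 17): e=[-24,60,60] → .
  covered (12 px):
    . . . . . . . .
    . . . . . . . .
    . . . . . . . .
    . . . . . . . .
    . . . . . . . .
    . . . . . . . .
    . X X X X X . .
    . . . X X X X .
    . . . . . X X .
    . . . . . . . X
T1:
  2·area = 8
  edge (16, 6)→(14, 6): d=(-2,0) inclusive
  edge (14, 6)→(0, 2): d=(-14,-4) inclusive
  edge (0, 2)→(16, 6): d=(16,4) inclusive
    (5,2)@(11, 5): e=[2,2,4] → X
    (6,2)@(13, 5): e=[2,10,-4] → .
    (5,3)@(11, 7): e=[-2,-26,36] → .
  covered (1 px):
    . . . . . . . .
    . . . . . . . .
    . . . . . X . .
    . . . . . . . .
    . . . . . . . .
    . . . . . . . .
    . . . . . . . .
    . . . . . . . .
    . . . . . . . .
    . . . . . . . .
T2:
  2·area = 48  (B↔C swapped to make it positive)
  edge (6, 0)→(10, 4): d=(4,4) inclusive
  edge (10, 4)→(14, 20): d=(4,16) inclusive
  edge (14, 20)→(6, 0): d=(-8,-20) inclusive
    (3,0)@(7, 1): e=[0,36,12] → X  [on edge]
    (4,0)@(9, 1): e=[-8,4,52] → .
    (3,1)@(7, 3): e=[8,44,-4] → .
    (4,1)@(9, 3): e=[0,12,36] → X  [on edge]
    (5,1)@(11, 3): e=[-8,-20,76] → .
    (4,2)@(9, 5): e=[8,20,20] → X
    (5,2)@(11, 5): e=[0,-12,60] → .  [on edge]
    (4,3)@(9, 7): e=[16,28,4] → X
    (5,3)@(11, 7): e=[8,-4,44] → .
    (6,3)@(13, 7): e=[0,-36,84] → .  [on edge]
    (4,4)@(9, 9): e=[24,36,-12] → .
    (5,4)@(11, 9): e=[16,4,28] → X
    (7,4)@(15, 9): e=[0,-60,108] → .  [on edge]
  covered (7 px):
    . . . X . . . .
    . . . . X . . .
    . . . . X . . .
    . . . . X . . .
    . . . . . X . .
    . . . . . X . .
    . . . . . . . .
    . . . . . . . .
    . . . . . . X .
    . . . . . . . .
T3:
  2·area = 24
  edge (10, 4)→(13, 7): d=(3,3) inclusive
  edge (13, 7)→(2, 4): d=(-11,-3) inclusive
  edge (2, 4)→(10, 4): d=(8,0) inclusive
    (3,0)@(7, 1): e=[0,48,-24] → .  [on edge]
    (4,1)@(9, 3): e=[0,32,-8] → .  [on edge]
    (3,2)@(7, 5): e=[12,4,8] → X
    (4,2)@(9, 5): e=[6,10,8] → X
    (5,2)@(11, 5): e=[0,16,8] → X  [on edge]
    (6,2)@(13, 5): e=[-6,22,8] → .
    (3,3)@(7, 7): e=[18,-18,24] → .
    (4,3)@(9, 7): e=[12,-12,24] → .
    (5,3)@(11, 7): e=[6,-6,24] → .
    (6,3)@(13, 7): e=[0,0,24] → X  [on edge]
    (7,3)@(15, 7): e=[-6,6,24] → .
    (6,4)@(13, 9): e=[6,-22,40] → .
    (7,4)@(15, 9): e=[0,-16,40] → .  [on edge]
  covered (4 px):
    . . . . . . . .
    . . . . . . . .
    . . . X X X . .
    . . . . . . X .
    . . . . . . . .
    . . . . . . . .
    . . . . . . . .
    . . . . . . . .
    . . . . . . . .
    . . . . . . . .
T4:
  2·area = 8  (B↔C swapped to make it positive)
  edge (12, 6)→(15, 5): d=(3,-1) inclusive
  edge (15, 5)→(14, 8): d=(-1,3) inclusive
  edge (14, 8)→(12, 6): d=(-2,-2) inclusive
    (3,0)@(7, 1): e=[-20,28,0] → .  [on edge]
    (4,1)@(9, 3): e=[-12,20,0] → .  [on edge]
    (5,2)@(11, 5): e=[-4,12,0] → .  [on edge]
    (7,2)@(15, 5): e=[0,0,8] → X  [on edge]
    (4,3)@(9, 7): e=[0,16,-8] → .  [on edge]
    (6,3)@(13, 7): e=[4,4,0] → X  [on edge]
    (7,3)@(15, 7): e=[6,-2,4] → .
    (1,4)@(3, 9): e=[0,32,-24] → .  [on edge]
    (6,4)@(13, 9): e=[10,2,-4] → .
    (7,4)@(15, 9): e=[12,-4,0] → .  [on edge]
    (6,5)@(13, 11): e=[16,0,-8] → .  [on edge]
    (5,8)@(11, 17): e=[32,0,-24] → .  [on edge]
  covered (2 px):
    . . . . . . . .
    . . . . . . . .
    . . . . . . . X
    . . . . . . X .
    . . . . . . . .
    . . . . . . . .
    . . . . . . . .
    . . . . . . . .
    . . . . . . . .
    . . . . . . . .

Answer: [[1,6],[2,6],[3,6],[4,6],[5,6],[3,7],[4,7],[5,7],[6,7],[5,8],[6,8],[7,9]]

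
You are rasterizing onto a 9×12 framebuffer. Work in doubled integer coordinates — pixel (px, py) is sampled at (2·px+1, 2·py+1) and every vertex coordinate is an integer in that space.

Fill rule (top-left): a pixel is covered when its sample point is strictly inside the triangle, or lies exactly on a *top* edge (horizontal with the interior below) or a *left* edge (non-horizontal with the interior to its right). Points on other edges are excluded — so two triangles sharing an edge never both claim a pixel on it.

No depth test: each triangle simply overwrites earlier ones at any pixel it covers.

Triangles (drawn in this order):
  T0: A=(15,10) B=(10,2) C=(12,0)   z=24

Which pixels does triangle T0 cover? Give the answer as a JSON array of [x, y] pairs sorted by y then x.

T0:
  2·area = 26
  edge (15, 10)→(10, 2): d=(-5,-8) top-left  bias=+0
  edge (10, 2)→(12, 0): d=(2,-2) top-left  bias=+0
  edge (12, 0)→(15, 10): d=(3,10) right/bottom  bias=-1
    (5,0)@(11, 1): e=[13,0,13] → #  [on edge]
    (6,0)@(13, 1): e=[29,4,-7] → ·
    (4,1)@(9, 3): e=[-13,0,39] → ·  [on edge]
    (5,1)@(11, 3): e=[3,4,19] → #
    (6,1)@(13, 3): e=[19,8,-1] → ·
    (3,2)@(7, 5): e=[-39,0,65] → ·  [on edge]
    (5,2)@(11, 5): e=[-7,8,25] → ·
    (6,2)@(13, 5): e=[9,12,5] → #
    (7,2)@(15, 5): e=[25,16,-15] → ·
    (2,3)@(5, 7): e=[-65,0,91] → ·  [on edge]
    (6,3)@(13, 7): e=[-1,16,11] → ·
    (1,4)@(3, 9): e=[-91,0,117] → ·  [on edge]
    (0,5)@(1, 11): e=[-117,0,143] → ·  [on edge]
  covered (3 px):
    · · · · · # · · ·
    · · · · · # · · ·
    · · · · · · # · ·
    · · · · · · · · ·
    · · · · · · · · ·
    · · · · · · · · ·
    · · · · · · · · ·
    · · · · · · · · ·
    · · · · · · · · ·
    · · · · · · · · ·
    · · · · · · · · ·
    · · · · · · · · ·

Final: [[5,0],[5,1],[6,2]]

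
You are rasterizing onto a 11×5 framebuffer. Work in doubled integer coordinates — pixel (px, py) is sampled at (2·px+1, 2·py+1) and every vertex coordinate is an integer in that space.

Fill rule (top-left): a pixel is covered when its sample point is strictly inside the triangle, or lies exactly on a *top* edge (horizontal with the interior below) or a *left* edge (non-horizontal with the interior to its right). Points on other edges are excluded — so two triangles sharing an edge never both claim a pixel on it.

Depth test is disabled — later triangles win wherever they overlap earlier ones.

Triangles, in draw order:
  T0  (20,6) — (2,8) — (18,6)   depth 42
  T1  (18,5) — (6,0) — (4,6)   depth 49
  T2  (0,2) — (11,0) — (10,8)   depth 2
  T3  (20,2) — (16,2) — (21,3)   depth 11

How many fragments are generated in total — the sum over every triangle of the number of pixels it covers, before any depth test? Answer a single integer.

T0:
  2·area = 4
  edge (20, 6)→(2, 8): d=(-18,2) right/bottom  bias=-1
  edge (2, 8)→(18, 6): d=(16,-2) top-left  bias=+0
  edge (18, 6)→(20, 6): d=(2,0) top-left  bias=+0
    (5,3)@(11, 7): e=[0,2,2] → ·  [on edge]
  covered (0 px):
    · · · · · · · · · · ·
    · · · · · · · · · · ·
    · · · · · · · · · · ·
    · · · · · · · · · · ·
    · · · · · · · · · · ·
T1:
  2·area = 82  (B↔C swapped to make it positive)
  edge (18, 5)→(4, 6): d=(-14,1) right/bottom  bias=-1
  edge (4, 6)→(6, 0): d=(2,-6) top-left  bias=+0
  edge (6, 0)→(18, 5): d=(12,5) right/bottom  bias=-1
    (3,0)@(7, 1): e=[67,8,7] → #
    (4,0)@(9, 1): e=[65,20,-3] → ·
    (2,1)@(5, 3): e=[41,0,41] → #  [on edge]
    (4,1)@(9, 3): e=[37,24,21] → #
    (5,1)@(11, 3): e=[35,36,11] → #
    (6,1)@(13, 3): e=[33,48,1] → #
    (7,1)@(15, 3): e=[31,60,-9] → ·
    (2,2)@(5, 5): e=[13,4,65] → #
    (7,2)@(15, 5): e=[3,64,15] → #
    (8,2)@(17, 5): e=[1,76,5] → #
    (9,2)@(19, 5): e=[-1,88,-5] → ·
    (2,3)@(5, 7): e=[-15,8,89] → ·
    (1,4)@(3, 9): e=[-41,0,123] → ·  [on edge]
  covered (13 px):
    · · · # · · · · · · ·
    · · # # # # # · · · ·
    · · # # # # # # # · ·
    · · · · · · · · · · ·
    · · · · · · · · · · ·
T2:
  2·area = 86
  edge (0, 2)→(11, 0): d=(11,-2) top-left  bias=+0
  edge (11, 0)→(10, 8): d=(-1,8) right/bottom  bias=-1
  edge (10, 8)→(0, 2): d=(-10,-6) top-left  bias=+0
    (3,0)@(7, 1): e=[3,31,52] → #
    (4,0)@(9, 1): e=[7,15,64] → #
    (5,0)@(11, 1): e=[11,-1,76] → ·
    (1,1)@(3, 3): e=[17,61,8] → #
    (2,1)@(5, 3): e=[21,45,20] → #
    (5,1)@(11, 3): e=[33,-3,56] → ·
    (1,2)@(3, 5): e=[39,59,-12] → ·
    (2,2)@(5, 5): e=[43,43,0] → #  [on edge]
    (5,2)@(11, 5): e=[55,-5,36] → ·
    (2,3)@(5, 7): e=[65,41,-20] → ·
    (3,3)@(7, 7): e=[69,25,-8] → ·
    (4,3)@(9, 7): e=[73,9,4] → #
  covered (10 px):
    · · · # # · · · · · ·
    · # # # # · · · · · ·
    · · # # # · · · · · ·
    · · · · # · · · · · ·
    · · · · · · · · · · ·
T3:
  2·area = 4  (B↔C swapped to make it positive)
  edge (20, 2)→(21, 3): d=(1,1) right/bottom  bias=-1
  edge (21, 3)→(16, 2): d=(-5,-1) top-left  bias=+0
  edge (16, 2)→(20, 2): d=(4,0) top-left  bias=+0
    (5,0)@(11, 1): e=[8,0,-4] → ·  [on edge]
    (9,0)@(19, 1): e=[0,8,-4] → ·  [on edge]
    (10,1)@(21, 3): e=[0,0,4] → ·  [on edge]
  covered (0 px):
    · · · · · · · · · · ·
    · · · · · · · · · · ·
    · · · · · · · · · · ·
    · · · · · · · · · · ·
    · · · · · · · · · · ·

Answer: 23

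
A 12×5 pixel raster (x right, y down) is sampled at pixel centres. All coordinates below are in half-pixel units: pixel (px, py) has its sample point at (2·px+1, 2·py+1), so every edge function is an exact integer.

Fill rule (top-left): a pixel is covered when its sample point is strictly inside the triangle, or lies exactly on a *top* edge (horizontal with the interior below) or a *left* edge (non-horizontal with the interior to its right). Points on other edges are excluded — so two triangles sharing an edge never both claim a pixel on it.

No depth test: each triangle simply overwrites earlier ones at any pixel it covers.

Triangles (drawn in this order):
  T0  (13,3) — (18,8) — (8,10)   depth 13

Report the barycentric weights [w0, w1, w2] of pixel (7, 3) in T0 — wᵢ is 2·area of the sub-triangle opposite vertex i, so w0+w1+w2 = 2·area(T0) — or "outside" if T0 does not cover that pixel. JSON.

T0:
  2·area = 60
  edge (13, 3)→(18, 8): d=(5,5) right/bottom  bias=-1
  edge (18, 8)→(8, 10): d=(-10,2) right/bottom  bias=-1
  edge (8, 10)→(13, 3): d=(5,-7) top-left  bias=+0
    (5,0)@(11, 1): e=[0,84,-24] → .  [on edge]
    (6,1)@(13, 3): e=[0,60,0] → .  [on edge]
    (6,2)@(13, 5): e=[10,40,10] → X
    (7,2)@(15, 5): e=[0,36,24] → .  [on edge]
    (5,3)@(11, 7): e=[30,24,6] → X
    (7,3)@(15, 7): e=[10,16,34] → X
    (8,3)@(17, 7): e=[0,12,48] → .  [on edge]
    (11,3)@(23, 7): e=[-30,0,90] → .  [on edge]
    (4,4)@(9, 9): e=[50,8,2] → X
    (6,4)@(13, 9): e=[30,0,30] → .  [on edge]
    (7,4)@(15, 9): e=[20,-4,44] → .
    (9,4)@(19, 9): e=[0,-12,72] → .  [on edge]
  covered (6 px):
    . . . . . . . . . . . .
    . . . . . . . . . . . .
    . . . . . . X . . . . .
    . . . . . X X X . . . .
    . . . . X X . . . . . .

Result: [16,34,10]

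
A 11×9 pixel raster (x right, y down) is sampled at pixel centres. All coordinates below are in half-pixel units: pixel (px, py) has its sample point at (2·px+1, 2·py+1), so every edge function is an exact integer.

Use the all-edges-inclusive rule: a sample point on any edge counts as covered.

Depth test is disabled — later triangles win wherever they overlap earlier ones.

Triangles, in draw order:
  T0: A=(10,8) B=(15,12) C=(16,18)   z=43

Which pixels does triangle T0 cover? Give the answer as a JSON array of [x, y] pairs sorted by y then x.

T0:
  2·area = 26
  edge (10, 8)→(15, 12): d=(5,4) inclusive
  edge (15, 12)→(16, 18): d=(1,6) inclusive
  edge (16, 18)→(10, 8): d=(-6,-10) inclusive
    (3,1)@(7, 3): e=[-13,39,0] → .  [on edge]
    (5,4)@(11, 9): e=[1,21,4] → X
    (6,4)@(13, 9): e=[-7,9,24] → .
    (5,5)@(11, 11): e=[11,23,-8] → .
    (6,5)@(13, 11): e=[3,11,12] → X
    (7,5)@(15, 11): e=[-5,-1,32] → .
    (6,6)@(13, 13): e=[13,13,0] → X  [on edge]
    (7,6)@(15, 13): e=[5,1,20] → X
    (8,6)@(17, 13): e=[-3,-11,40] → .
    (6,7)@(13, 15): e=[23,15,-12] → .
    (7,7)@(15, 15): e=[15,3,8] → X
    (8,7)@(17, 15): e=[7,-9,28] → .
  covered (5 px):
    . . . . . . . . . . .
    . . . . . . . . . . .
    . . . . . . . . . . .
    . . . . . . . . . . .
    . . . . . X . . . . .
    . . . . . . X . . . .
    . . . . . . X X . . .
    . . . . . . . X . . .
    . . . . . . . . . . .

Result: [[5,4],[6,5],[6,6],[7,6],[7,7]]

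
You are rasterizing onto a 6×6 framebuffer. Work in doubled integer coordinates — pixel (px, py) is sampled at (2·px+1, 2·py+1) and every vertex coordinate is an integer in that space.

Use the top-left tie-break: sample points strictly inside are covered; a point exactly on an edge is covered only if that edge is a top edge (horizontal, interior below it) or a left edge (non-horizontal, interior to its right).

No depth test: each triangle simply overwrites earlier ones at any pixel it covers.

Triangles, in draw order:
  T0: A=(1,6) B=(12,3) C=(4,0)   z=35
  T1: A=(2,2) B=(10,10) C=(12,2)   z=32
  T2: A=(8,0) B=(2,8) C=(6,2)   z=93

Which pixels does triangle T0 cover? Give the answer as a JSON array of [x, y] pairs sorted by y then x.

T0:
  2·area = 57  (B↔C swapped to make it positive)
  edge (1, 6)→(4, 0): d=(3,-6) top-left  bias=+0
  edge (4, 0)→(12, 3): d=(8,3) right/bottom  bias=-1
  edge (12, 3)→(1, 6): d=(-11,3) right/bottom  bias=-1
    (2,0)@(5, 1): e=[9,5,43] → X
    (3,0)@(7, 1): e=[21,-1,37] → .
    (1,1)@(3, 3): e=[3,27,27] → X
    (3,1)@(7, 3): e=[27,15,15] → X
    (4,1)@(9, 3): e=[39,9,9] → X
    (5,1)@(11, 3): e=[51,3,3] → X
    (1,2)@(3, 5): e=[9,43,5] → X
    (2,2)@(5, 5): e=[21,37,-1] → .
    (3,2)@(7, 5): e=[33,31,-7] → .
    (4,2)@(9, 5): e=[45,25,-13] → .
    (5,2)@(11, 5): e=[57,19,-19] → .
    (1,3)@(3, 7): e=[15,59,-17] → .
  covered (7 px):
    . . X . . .
    . X X X X X
    . X . . . .
    . . . . . .
    . . . . . .
    . . . . . .
T1:
  2·area = 80  (B↔C swapped to make it positive)
  edge (2, 2)→(12, 2): d=(10,0) top-left  bias=+0
  edge (12, 2)→(10, 10): d=(-2,8) right/bottom  bias=-1
  edge (10, 10)→(2, 2): d=(-8,-8) top-left  bias=+0
    (0,0)@(1, 1): e=[-10,90,0] → .  [on edge]
    (1,1)@(3, 3): e=[10,70,0] → X  [on edge]
    (2,1)@(5, 3): e=[10,54,16] → X
    (3,1)@(7, 3): e=[10,38,32] → X
    (4,1)@(9, 3): e=[10,22,48] → X
    (5,1)@(11, 3): e=[10,6,64] → X
    (1,2)@(3, 5): e=[30,66,-16] → .
    (2,2)@(5, 5): e=[30,50,0] → X  [on edge]
    (2,3)@(5, 7): e=[50,46,-16] → .
    (3,3)@(7, 7): e=[50,30,0] → X  [on edge]
    (5,3)@(11, 7): e=[50,-2,32] → .
    (3,4)@(7, 9): e=[70,26,-16] → .
    (4,4)@(9, 9): e=[70,10,0] → X  [on edge]
    (5,5)@(11, 11): e=[90,-10,0] → .  [on edge]
  covered (12 px):
    . . . . . .
    . X X X X X
    . . X X X X
    . . . X X .
    . . . . X .
    . . . . . .
T2:
  2·area = 4
  edge (8, 0)→(2, 8): d=(-6,8) right/bottom  bias=-1
  edge (2, 8)→(6, 2): d=(4,-6) top-left  bias=+0
  edge (6, 2)→(8, 0): d=(2,-2) top-left  bias=+0
    (3,0)@(7, 1): e=[2,2,0] → X  [on edge]
    (4,0)@(9, 1): e=[-14,14,4] → .
    (2,1)@(5, 3): e=[6,-2,0] → .  [on edge]
    (3,1)@(7, 3): e=[-10,10,4] → .
    (1,2)@(3, 5): e=[10,-6,0] → .  [on edge]
    (0,3)@(1, 7): e=[14,-10,0] → .  [on edge]
  covered (1 px):
    . . . X . .
    . . . . . .
    . . . . . .
    . . . . . .
    . . . . . .
    . . . . . .

Answer: [[2,0],[1,1],[2,1],[3,1],[4,1],[5,1],[1,2]]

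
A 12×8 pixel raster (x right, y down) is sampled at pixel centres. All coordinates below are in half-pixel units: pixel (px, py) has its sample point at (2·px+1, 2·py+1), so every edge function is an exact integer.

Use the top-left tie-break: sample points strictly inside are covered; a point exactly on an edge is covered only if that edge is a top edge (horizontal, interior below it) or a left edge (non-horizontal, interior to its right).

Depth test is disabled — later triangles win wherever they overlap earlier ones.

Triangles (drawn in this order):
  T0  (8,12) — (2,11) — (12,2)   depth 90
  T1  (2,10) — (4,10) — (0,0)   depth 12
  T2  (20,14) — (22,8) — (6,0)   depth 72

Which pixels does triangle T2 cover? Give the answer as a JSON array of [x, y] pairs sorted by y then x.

T0:
  2·area = 64
  edge (8, 12)→(2, 11): d=(-6,-1) top-left  bias=+0
  edge (2, 11)→(12, 2): d=(10,-9) top-left  bias=+0
  edge (12, 2)→(8, 12): d=(-4,10) right/bottom  bias=-1
    (5,1)@(11, 3): e=[57,1,6] → #
    (6,1)@(13, 3): e=[59,19,-14] → ·
    (4,2)@(9, 5): e=[43,3,18] → #
    (5,2)@(11, 5): e=[45,21,-2] → ·
    (3,3)@(7, 7): e=[29,5,30] → #
    (5,3)@(11, 7): e=[33,41,-10] → ·
    (2,4)@(5, 9): e=[15,7,42] → #
    (5,4)@(11, 9): e=[21,61,-18] → ·
    (1,5)@(3, 11): e=[1,9,54] → #
    (4,5)@(9, 11): e=[7,63,-6] → ·
    (1,6)@(3, 13): e=[-11,29,46] → ·
    (2,6)@(5, 13): e=[-9,47,26] → ·
  covered (10 px):
    · · · · · · · · · · · ·
    · · · · · # · · · · · ·
    · · · · # · · · · · · ·
    · · · # # · · · · · · ·
    · · # # # · · · · · · ·
    · # # # · · · · · · · ·
    · · · · · · · · · · · ·
    · · · · · · · · · · · ·
T1:
  2·area = 20  (B↔C swapped to make it positive)
  edge (2, 10)→(0, 0): d=(-2,-10) top-left  bias=+0
  edge (0, 0)→(4, 10): d=(4,10) right/bottom  bias=-1
  edge (4, 10)→(2, 10): d=(-2,0) right/bottom  bias=-1
    (0,1)@(1, 3): e=[4,2,14] → #
    (1,1)@(3, 3): e=[24,-18,14] → ·
    (0,2)@(1, 5): e=[0,10,10] → #  [on edge]
    (1,2)@(3, 5): e=[20,-10,10] → ·
    (0,3)@(1, 7): e=[-4,18,6] → ·
    (1,4)@(3, 9): e=[12,6,2] → #
    (2,4)@(5, 9): e=[32,-14,2] → ·
    (1,5)@(3, 11): e=[8,14,-2] → ·
    (1,7)@(3, 15): e=[0,30,-10] → ·  [on edge]
  covered (3 px):
    · · · · · · · · · · · ·
    # · · · · · · · · · · ·
    # · · · · · · · · · · ·
    · · · · · · · · · · · ·
    · # · · · · · · · · · ·
    · · · · · · · · · · · ·
    · · · · · · · · · · · ·
    · · · · · · · · · · · ·
T2:
  2·area = 112  (B↔C swapped to make it positive)
  edge (20, 14)→(6, 0): d=(-14,-14) top-left  bias=+0
  edge (6, 0)→(22, 8): d=(16,8) right/bottom  bias=-1
  edge (22, 8)→(20, 14): d=(-2,6) right/bottom  bias=-1
    (3,0)@(7, 1): e=[0,8,104] → #  [on edge]
    (4,0)@(9, 1): e=[28,-8,92] → ·
    (3,1)@(7, 3): e=[-28,40,100] → ·
    (4,1)@(9, 3): e=[0,24,88] → #  [on edge]
    (5,1)@(11, 3): e=[28,8,76] → #
    (6,1)@(13, 3): e=[56,-8,64] → ·
    (4,2)@(9, 5): e=[-28,56,84] → ·
    (5,2)@(11, 5): e=[0,40,72] → #  [on edge]
    (6,2)@(13, 5): e=[28,24,60] → #
    (7,2)@(15, 5): e=[56,8,48] → #
    (8,2)@(17, 5): e=[84,-8,36] → ·
    (11,2)@(23, 5): e=[168,-56,0] → ·  [on edge]
    (6,3)@(13, 7): e=[0,56,56] → #  [on edge]
    (7,4)@(15, 9): e=[0,72,40] → #  [on edge]
    (8,5)@(17, 11): e=[0,88,24] → #  [on edge]
    (10,5)@(21, 11): e=[56,56,0] → ·  [on edge]
    (9,6)@(19, 13): e=[0,104,8] → #  [on edge]
    (10,7)@(21, 15): e=[0,120,-8] → ·  [on edge]
  covered (17 px):
    · · · # · · · · · · · ·
    · · · · # # · · · · · ·
    · · · · · # # # · · · ·
    · · · · · · # # # # · ·
    · · · · · · · # # # # ·
    · · · · · · · · # # · ·
    · · · · · · · · · # · ·
    · · · · · · · · · · · ·

Answer: [[3,0],[4,1],[5,1],[5,2],[6,2],[7,2],[6,3],[7,3],[8,3],[9,3],[7,4],[8,4],[9,4],[10,4],[8,5],[9,5],[9,6]]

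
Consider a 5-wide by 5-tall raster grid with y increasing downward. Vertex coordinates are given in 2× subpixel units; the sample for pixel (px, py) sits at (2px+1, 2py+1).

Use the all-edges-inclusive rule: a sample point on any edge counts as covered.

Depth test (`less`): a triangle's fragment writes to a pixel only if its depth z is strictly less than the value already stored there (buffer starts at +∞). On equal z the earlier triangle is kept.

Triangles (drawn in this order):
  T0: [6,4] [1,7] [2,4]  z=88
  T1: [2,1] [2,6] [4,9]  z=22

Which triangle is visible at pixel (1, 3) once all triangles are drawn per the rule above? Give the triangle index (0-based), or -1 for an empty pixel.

T0:
  2·area = 12
  edge (6, 4)→(1, 7): d=(-5,3) inclusive
  edge (1, 7)→(2, 4): d=(1,-3) inclusive
  edge (2, 4)→(6, 4): d=(4,0) inclusive
    (1,0)@(3, 1): e=[24,0,-12] → ·  [on edge]
    (1,2)@(3, 5): e=[4,4,4] → #
    (2,2)@(5, 5): e=[-2,10,4] → ·
    (0,3)@(1, 7): e=[0,0,12] → #  [on edge]
    (1,3)@(3, 7): e=[-6,6,12] → ·
    (0,4)@(1, 9): e=[-10,2,20] → ·
  covered (2 px):
    · · · · ·
    · · · · ·
    · # · · ·
    # · · · ·
    · · · · ·
T1:
  2·area = 10  (B↔C swapped to make it positive)
  edge (2, 1)→(4, 9): d=(2,8) inclusive
  edge (4, 9)→(2, 6): d=(-2,-3) inclusive
  edge (2, 6)→(2, 1): d=(0,-5) inclusive
    (1,2)@(3, 5): e=[0,5,5] → #  [on edge]
    (2,2)@(5, 5): e=[-16,11,15] → ·
    (1,3)@(3, 7): e=[4,1,5] → #
    (2,3)@(5, 7): e=[-12,7,15] → ·
    (1,4)@(3, 9): e=[8,-3,5] → ·
  covered (2 px):
    · · · · ·
    · · · · ·
    · # · · ·
    · # · · ·
    · · · · ·

Z-buffer (winner per pixel, '.' = empty):
  . . . . .
  . . . . .
  . 1 . . .
  0 1 . . .
  . . . . .

Final: 1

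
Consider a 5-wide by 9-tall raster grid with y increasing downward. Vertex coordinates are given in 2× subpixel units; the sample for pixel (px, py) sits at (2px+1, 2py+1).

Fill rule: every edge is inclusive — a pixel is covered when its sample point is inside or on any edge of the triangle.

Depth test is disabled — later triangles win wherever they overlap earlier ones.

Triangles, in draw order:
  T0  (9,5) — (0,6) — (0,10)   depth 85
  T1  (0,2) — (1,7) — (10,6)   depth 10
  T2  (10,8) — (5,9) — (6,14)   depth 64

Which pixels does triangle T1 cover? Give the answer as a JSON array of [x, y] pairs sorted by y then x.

T0:
  2·area = 36  (B↔C swapped to make it positive)
  edge (9, 5)→(0, 10): d=(-9,5) inclusive
  edge (0, 10)→(0, 6): d=(0,-4) inclusive
  edge (0, 6)→(9, 5): d=(9,-1) inclusive
    (4,2)@(9, 5): e=[0,36,0] → █  [on edge]
    (0,3)@(1, 7): e=[22,4,10] → █
    (1,3)@(3, 7): e=[12,12,12] → █
    (2,3)@(5, 7): e=[2,20,14] → █
    (3,3)@(7, 7): e=[-8,28,16] → ·
    (4,3)@(9, 7): e=[-18,36,18] → ·
    (0,4)@(1, 9): e=[4,4,28] → █
    (1,4)@(3, 9): e=[-6,12,30] → ·
    (2,4)@(5, 9): e=[-16,20,32] → ·
    (0,5)@(1, 11): e=[-14,4,46] → ·
  covered (5 px):
    · · · · ·
    · · · · ·
    · · · · █
    █ █ █ · ·
    █ · · · ·
    · · · · ·
    · · · · ·
    · · · · ·
    · · · · ·
T1:
  2·area = 46  (B↔C swapped to make it positive)
  edge (0, 2)→(10, 6): d=(10,4) inclusive
  edge (10, 6)→(1, 7): d=(-9,1) inclusive
  edge (1, 7)→(0, 2): d=(-1,-5) inclusive
    (0,1)@(1, 3): e=[6,36,4] → █
    (1,1)@(3, 3): e=[-2,34,14] → ·
    (0,2)@(1, 5): e=[26,18,2] → █
    (1,2)@(3, 5): e=[18,16,12] → █
    (2,2)@(5, 5): e=[10,14,22] → █
    (3,2)@(7, 5): e=[2,12,32] → █
    (4,2)@(9, 5): e=[-6,10,42] → ·
    (0,3)@(1, 7): e=[46,0,0] → █  [on edge]
    (1,3)@(3, 7): e=[38,-2,10] → ·
    (2,3)@(5, 7): e=[30,-4,20] → ·
    (3,3)@(7, 7): e=[22,-6,30] → ·
    (0,4)@(1, 9): e=[66,-18,-2] → ·
    (1,8)@(3, 17): e=[138,-92,0] → ·  [on edge]
  covered (6 px):
    · · · · ·
    █ · · · ·
    █ █ █ █ ·
    █ · · · ·
    · · · · ·
    · · · · ·
    · · · · ·
    · · · · ·
    · · · · ·
T2:
  2·area = 26  (B↔C swapped to make it positive)
  edge (10, 8)→(6, 14): d=(-4,6) inclusive
  edge (6, 14)→(5, 9): d=(-1,-5) inclusive
  edge (5, 9)→(10, 8): d=(5,-1) inclusive
    (2,4)@(5, 9): e=[26,0,0] → █  [on edge]
    (3,4)@(7, 9): e=[14,10,2] → █
    (4,4)@(9, 9): e=[2,20,4] → █
    (2,5)@(5, 11): e=[18,-2,10] → ·
    (3,5)@(7, 11): e=[6,8,12] → █
    (4,5)@(9, 11): e=[-6,18,14] → ·
    (3,6)@(7, 13): e=[-2,6,22] → ·
  covered (4 px):
    · · · · ·
    · · · · ·
    · · · · ·
    · · · · ·
    · · █ █ █
    · · · █ ·
    · · · · ·
    · · · · ·
    · · · · ·

Answer: [[0,1],[0,2],[1,2],[2,2],[3,2],[0,3]]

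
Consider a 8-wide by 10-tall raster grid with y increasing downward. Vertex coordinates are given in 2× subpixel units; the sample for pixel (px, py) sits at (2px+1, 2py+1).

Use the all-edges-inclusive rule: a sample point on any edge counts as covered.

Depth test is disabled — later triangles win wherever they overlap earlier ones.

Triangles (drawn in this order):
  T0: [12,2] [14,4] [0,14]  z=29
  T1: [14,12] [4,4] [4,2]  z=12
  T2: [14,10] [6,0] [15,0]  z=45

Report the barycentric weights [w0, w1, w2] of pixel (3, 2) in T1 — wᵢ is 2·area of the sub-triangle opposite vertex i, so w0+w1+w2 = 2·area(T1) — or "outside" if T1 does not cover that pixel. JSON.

T0:
  2·area = 48
  edge (12, 2)→(14, 4): d=(2,2) inclusive
  edge (14, 4)→(0, 14): d=(-14,10) inclusive
  edge (0, 14)→(12, 2): d=(12,-12) inclusive
    (5,0)@(11, 1): e=[0,72,-24] → .  [on edge]
    (6,0)@(13, 1): e=[-4,52,0] → .  [on edge]
    (5,1)@(11, 3): e=[4,44,0] → X  [on edge]
    (6,1)@(13, 3): e=[0,24,24] → X  [on edge]
    (7,1)@(15, 3): e=[-4,4,48] → .
    (4,2)@(9, 5): e=[12,36,0] → X  [on edge]
    (6,2)@(13, 5): e=[4,-4,48] → .
    (7,2)@(15, 5): e=[0,-24,72] → .  [on edge]
    (3,3)@(7, 7): e=[20,28,0] → X  [on edge]
    (5,3)@(11, 7): e=[12,-12,48] → .
    (2,4)@(5, 9): e=[28,20,0] → X  [on edge]
    (3,4)@(7, 9): e=[24,0,24] → X  [on edge]
    (1,5)@(3, 11): e=[36,12,0] → X  [on edge]
    (0,6)@(1, 13): e=[44,4,0] → X  [on edge]
  covered (10 px):
    . . . . . . . .
    . . . . . X X .
    . . . . X X . .
    . . . X X . . .
    . . X X . . . .
    . X . . . . . .
    X . . . . . . .
    . . . . . . . .
    . . . . . . . .
    . . . . . . . .
T1:
  2·area = 20
  edge (14, 12)→(4, 4): d=(-10,-8) inclusive
  edge (4, 4)→(4, 2): d=(0,-2) inclusive
  edge (4, 2)→(14, 12): d=(10,10) inclusive
    (1,0)@(3, 1): e=[22,-2,0] → .  [on edge]
    (2,1)@(5, 3): e=[18,2,0] → X  [on edge]
    (3,1)@(7, 3): e=[34,6,-20] → .
    (2,2)@(5, 5): e=[-2,2,20] → .
    (3,2)@(7, 5): e=[14,6,0] → X  [on edge]
    (4,2)@(9, 5): e=[30,10,-20] → .
    (3,3)@(7, 7): e=[-6,6,20] → .
    (4,3)@(9, 7): e=[10,10,0] → X  [on edge]
    (5,3)@(11, 7): e=[26,14,-20] → .
    (4,4)@(9, 9): e=[-10,10,20] → .
    (5,4)@(11, 9): e=[6,14,0] → X  [on edge]
    (6,4)@(13, 9): e=[22,18,-20] → .
    (6,5)@(13, 11): e=[2,18,0] → X  [on edge]
    (7,6)@(15, 13): e=[-2,22,0] → .  [on edge]
  covered (5 px):
    . . . . . . . .
    . . X . . . . .
    . . . X . . . .
    . . . . X . . .
    . . . . . X . .
    . . . . . . X .
    . . . . . . . .
    . . . . . . . .
    . . . . . . . .
    . . . . . . . .
T2:
  2·area = 90
  edge (14, 10)→(6, 0): d=(-8,-10) inclusive
  edge (6, 0)→(15, 0): d=(9,0) inclusive
  edge (15, 0)→(14, 10): d=(-1,10) inclusive
    (3,0)@(7, 1): e=[2,9,79] → X
    (4,0)@(9, 1): e=[22,9,59] → X
    (5,0)@(11, 1): e=[42,9,39] → X
    (6,0)@(13, 1): e=[62,9,19] → X
    (7,0)@(15, 1): e=[82,9,-1] → .
    (3,1)@(7, 3): e=[-14,27,77] → .
    (4,1)@(9, 3): e=[6,27,57] → X
    (7,1)@(15, 3): e=[66,27,-3] → .
    (4,2)@(9, 5): e=[-10,45,55] → .
    (5,2)@(11, 5): e=[10,45,35] → X
    (7,2)@(15, 5): e=[50,45,-5] → .
    (5,3)@(11, 7): e=[-6,63,33] → .
  covered (10 px):
    . . . X X X X .
    . . . . X X X .
    . . . . . X X .
    . . . . . . X .
    . . . . . . . .
    . . . . . . . .
    . . . . . . . .
    . . . . . . . .
    . . . . . . . .
    . . . . . . . .

Final: [6,0,14]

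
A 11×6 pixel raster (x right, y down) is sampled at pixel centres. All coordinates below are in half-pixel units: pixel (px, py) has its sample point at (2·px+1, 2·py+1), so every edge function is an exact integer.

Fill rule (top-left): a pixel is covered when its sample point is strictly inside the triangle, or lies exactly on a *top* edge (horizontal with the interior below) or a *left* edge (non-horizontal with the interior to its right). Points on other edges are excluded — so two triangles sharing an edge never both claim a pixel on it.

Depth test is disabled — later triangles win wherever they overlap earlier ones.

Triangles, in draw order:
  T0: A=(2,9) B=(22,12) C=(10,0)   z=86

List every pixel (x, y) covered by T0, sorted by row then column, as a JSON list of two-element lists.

T0:
  2·area = 204  (B↔C swapped to make it positive)
  edge (2, 9)→(10, 0): d=(8,-9) top-left  bias=+0
  edge (10, 0)→(22, 12): d=(12,12) right/bottom  bias=-1
  edge (22, 12)→(2, 9): d=(-20,-3) top-left  bias=+0
    (5,0)@(11, 1): e=[17,0,187] → ·  [on edge]
    (4,1)@(9, 3): e=[15,48,141] → #
    (5,1)@(11, 3): e=[33,24,147] → #
    (6,1)@(13, 3): e=[51,0,153] → ·  [on edge]
    (3,2)@(7, 5): e=[13,96,95] → #
    (6,2)@(13, 5): e=[67,24,113] → #
    (7,2)@(15, 5): e=[85,0,119] → ·  [on edge]
    (2,3)@(5, 7): e=[11,144,49] → #
    (7,3)@(15, 7): e=[101,24,79] → #
    (8,3)@(17, 7): e=[119,0,85] → ·  [on edge]
    (1,4)@(3, 9): e=[9,192,3] → #
    (8,4)@(17, 9): e=[135,24,45] → #
    (9,4)@(19, 9): e=[153,0,51] → ·  [on edge]
    (10,5)@(21, 11): e=[187,0,17] → ·  [on edge]
  covered (22 px):
    · · · · · · · · · · ·
    · · · · # # · · · · ·
    · · · # # # # · · · ·
    · · # # # # # # · · ·
    · # # # # # # # # · ·
    · · · · · · · · # # ·

Result: [[4,1],[5,1],[3,2],[4,2],[5,2],[6,2],[2,3],[3,3],[4,3],[5,3],[6,3],[7,3],[1,4],[2,4],[3,4],[4,4],[5,4],[6,4],[7,4],[8,4],[8,5],[9,5]]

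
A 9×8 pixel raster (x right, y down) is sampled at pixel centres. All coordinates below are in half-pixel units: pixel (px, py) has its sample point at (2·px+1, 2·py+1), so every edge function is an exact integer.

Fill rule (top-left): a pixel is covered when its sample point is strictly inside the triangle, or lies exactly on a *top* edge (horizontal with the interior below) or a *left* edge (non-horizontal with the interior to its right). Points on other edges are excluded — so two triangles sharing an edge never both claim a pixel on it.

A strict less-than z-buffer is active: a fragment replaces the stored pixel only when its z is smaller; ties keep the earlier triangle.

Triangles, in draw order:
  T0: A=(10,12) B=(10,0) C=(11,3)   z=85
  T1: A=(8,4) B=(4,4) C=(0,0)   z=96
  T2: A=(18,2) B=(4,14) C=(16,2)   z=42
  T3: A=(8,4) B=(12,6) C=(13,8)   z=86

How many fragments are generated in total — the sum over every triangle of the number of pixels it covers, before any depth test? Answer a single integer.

T0:
  2·area = 12
  edge (10, 12)→(10, 0): d=(0,-12) top-left  bias=+0
  edge (10, 0)→(11, 3): d=(1,3) right/bottom  bias=-1
  edge (11, 3)→(10, 12): d=(-1,9) right/bottom  bias=-1
    (5,1)@(11, 3): e=[12,0,0] → .  [on edge]
    (6,4)@(13, 9): e=[36,0,-24] → .  [on edge]
    (7,7)@(15, 15): e=[60,0,-48] → .  [on edge]
  covered (0 px):
    . . . . . . . . .
    . . . . . . . . .
    . . . . . . . . .
    . . . . . . . . .
    . . . . . . . . .
    . . . . . . . . .
    . . . . . . . . .
    . . . . . . . . .
T1:
  2·area = 16
  edge (8, 4)→(4, 4): d=(-4,0) right/bottom  bias=-1
  edge (4, 4)→(0, 0): d=(-4,-4) top-left  bias=+0
  edge (0, 0)→(8, 4): d=(8,4) right/bottom  bias=-1
    (0,0)@(1, 1): e=[12,0,4] → X  [on edge]
    (1,0)@(3, 1): e=[12,8,-4] → .
    (0,1)@(1, 3): e=[4,-8,20] → .
    (1,1)@(3, 3): e=[4,0,12] → X  [on edge]
    (2,1)@(5, 3): e=[4,8,4] → X
    (3,1)@(7, 3): e=[4,16,-4] → .
    (1,2)@(3, 5): e=[-4,-8,28] → .
    (2,2)@(5, 5): e=[-4,0,20] → .  [on edge]
    (3,3)@(7, 7): e=[-12,0,28] → .  [on edge]
    (4,4)@(9, 9): e=[-20,0,36] → .  [on edge]
    (5,5)@(11, 11): e=[-28,0,44] → .  [on edge]
    (6,6)@(13, 13): e=[-36,0,52] → .  [on edge]
    (7,7)@(15, 15): e=[-44,0,60] → .  [on edge]
  covered (3 px):
    X . . . . . . . .
    . X X . . . . . .
    . . . . . . . . .
    . . . . . . . . .
    . . . . . . . . .
    . . . . . . . . .
    . . . . . . . . .
    . . . . . . . . .
T2:
  2·area = 24
  edge (18, 2)→(4, 14): d=(-14,12) right/bottom  bias=-1
  edge (4, 14)→(16, 2): d=(12,-12) top-left  bias=+0
  edge (16, 2)→(18, 2): d=(2,0) top-left  bias=+0
    (8,0)@(17, 1): e=[26,0,-2] → .  [on edge]
    (7,1)@(15, 3): e=[22,0,2] → X  [on edge]
    (8,1)@(17, 3): e=[-2,24,2] → .
    (6,2)@(13, 5): e=[18,0,6] → X  [on edge]
    (7,2)@(15, 5): e=[-6,24,6] → .
    (5,3)@(11, 7): e=[14,0,10] → X  [on edge]
    (6,3)@(13, 7): e=[-10,24,10] → .
    (4,4)@(9, 9): e=[10,0,14] → X  [on edge]
    (5,4)@(11, 9): e=[-14,24,14] → .
    (3,5)@(7, 11): e=[6,0,18] → X  [on edge]
    (4,5)@(9, 11): e=[-18,24,18] → .
    (2,6)@(5, 13): e=[2,0,22] → X  [on edge]
    (1,7)@(3, 15): e=[-2,0,26] → .  [on edge]
  covered (6 px):
    . . . . . . . . .
    . . . . . . . X .
    . . . . . . X . .
    . . . . . X . . .
    . . . . X . . . .
    . . . X . . . . .
    . . X . . . . . .
    . . . . . . . . .
T3:
  2·area = 6
  edge (8, 4)→(12, 6): d=(4,2) right/bottom  bias=-1
  edge (12, 6)→(13, 8): d=(1,2) right/bottom  bias=-1
  edge (13, 8)→(8, 4): d=(-5,-4) top-left  bias=+0
  covered (0 px):
    . . . . . . . . .
    . . . . . . . . .
    . . . . . . . . .
    . . . . . . . . .
    . . . . . . . . .
    . . . . . . . . .
    . . . . . . . . .
    . . . . . . . . .

Final: 9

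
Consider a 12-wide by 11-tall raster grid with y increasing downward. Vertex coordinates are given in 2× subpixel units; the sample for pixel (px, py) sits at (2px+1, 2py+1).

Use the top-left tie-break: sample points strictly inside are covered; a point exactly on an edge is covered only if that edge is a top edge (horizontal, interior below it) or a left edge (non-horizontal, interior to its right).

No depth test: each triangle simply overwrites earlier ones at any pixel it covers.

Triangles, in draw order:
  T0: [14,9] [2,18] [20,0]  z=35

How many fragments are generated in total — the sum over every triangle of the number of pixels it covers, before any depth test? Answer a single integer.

T0:
  2·area = 54
  edge (14, 9)→(2, 18): d=(-12,9) right/bottom  bias=-1
  edge (2, 18)→(20, 0): d=(18,-18) top-left  bias=+0
  edge (20, 0)→(14, 9): d=(-6,9) right/bottom  bias=-1
    (9,0)@(19, 1): e=[51,0,3] → #  [on edge]
    (10,0)@(21, 1): e=[33,36,-15] → ·
    (8,1)@(17, 3): e=[45,0,9] → #  [on edge]
    (9,1)@(19, 3): e=[27,36,-9] → ·
    (7,2)@(15, 5): e=[39,0,15] → #  [on edge]
    (8,2)@(17, 5): e=[21,36,-3] → ·
    (6,3)@(13, 7): e=[33,0,21] → #  [on edge]
    (8,3)@(17, 7): e=[-3,72,-15] → ·
    (5,4)@(11, 9): e=[27,0,27] → #  [on edge]
    (7,4)@(15, 9): e=[-9,72,-9] → ·
    (4,5)@(9, 11): e=[21,0,33] → #  [on edge]
    (6,5)@(13, 11): e=[-15,72,-3] → ·
    (3,6)@(7, 13): e=[15,0,39] → #  [on edge]
    (2,7)@(5, 15): e=[9,0,45] → #  [on edge]
    (1,8)@(3, 17): e=[3,0,51] → #  [on edge]
    (0,9)@(1, 19): e=[-3,0,57] → ·  [on edge]
  covered (12 px):
    · · · · · · · · · # · ·
    · · · · · · · · # · · ·
    · · · · · · · # · · · ·
    · · · · · · # # · · · ·
    · · · · · # # · · · · ·
    · · · · # # · · · · · ·
    · · · # · · · · · · · ·
    · · # · · · · · · · · ·
    · # · · · · · · · · · ·
    · · · · · · · · · · · ·
    · · · · · · · · · · · ·

Answer: 12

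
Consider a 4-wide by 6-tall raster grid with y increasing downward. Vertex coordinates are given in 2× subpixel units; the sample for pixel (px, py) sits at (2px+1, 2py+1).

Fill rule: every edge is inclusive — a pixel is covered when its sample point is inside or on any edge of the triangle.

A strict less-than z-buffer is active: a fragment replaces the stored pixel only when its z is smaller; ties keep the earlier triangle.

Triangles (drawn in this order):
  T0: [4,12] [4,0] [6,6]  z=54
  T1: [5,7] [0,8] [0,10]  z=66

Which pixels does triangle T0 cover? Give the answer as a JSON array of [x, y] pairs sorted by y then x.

T0:
  2·area = 24
  edge (4, 12)→(4, 0): d=(0,-12) inclusive
  edge (4, 0)→(6, 6): d=(2,6) inclusive
  edge (6, 6)→(4, 12): d=(-2,6) inclusive
    (2,1)@(5, 3): e=[12,0,12] → #  [on edge]
    (3,1)@(7, 3): e=[36,-12,0] → ·  [on edge]
    (2,2)@(5, 5): e=[12,4,8] → #
    (3,2)@(7, 5): e=[36,-8,-4] → ·
    (2,3)@(5, 7): e=[12,8,4] → #
    (3,3)@(7, 7): e=[36,-4,-8] → ·
    (2,4)@(5, 9): e=[12,12,0] → #  [on edge]
    (3,4)@(7, 9): e=[36,0,-12] → ·  [on edge]
    (2,5)@(5, 11): e=[12,16,-4] → ·
  covered (4 px):
    · · · ·
    · · # ·
    · · # ·
    · · # ·
    · · # ·
    · · · ·
T1:
  2·area = 10  (B↔C swapped to make it positive)
  edge (5, 7)→(0, 10): d=(-5,3) inclusive
  edge (0, 10)→(0, 8): d=(0,-2) inclusive
  edge (0, 8)→(5, 7): d=(5,-1) inclusive
    (2,3)@(5, 7): e=[0,10,0] → #  [on edge]
    (3,3)@(7, 7): e=[-6,14,2] → ·
    (0,4)@(1, 9): e=[2,2,6] → #
    (1,4)@(3, 9): e=[-4,6,8] → ·
    (2,4)@(5, 9): e=[-10,10,10] → ·
    (0,5)@(1, 11): e=[-8,2,16] → ·
  covered (2 px):
    · · · ·
    · · · ·
    · · · ·
    · · # ·
    # · · ·
    · · · ·

Final: [[2,1],[2,2],[2,3],[2,4]]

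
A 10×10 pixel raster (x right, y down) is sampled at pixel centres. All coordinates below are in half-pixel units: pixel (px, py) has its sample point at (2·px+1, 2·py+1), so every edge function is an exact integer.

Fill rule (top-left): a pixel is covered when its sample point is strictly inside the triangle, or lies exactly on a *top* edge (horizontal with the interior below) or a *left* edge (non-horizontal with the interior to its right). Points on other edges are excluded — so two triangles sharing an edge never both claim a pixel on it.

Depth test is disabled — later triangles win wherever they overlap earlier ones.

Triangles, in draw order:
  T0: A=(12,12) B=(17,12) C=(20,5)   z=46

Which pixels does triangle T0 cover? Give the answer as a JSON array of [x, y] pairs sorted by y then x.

T0:
  2·area = 35  (B↔C swapped to make it positive)
  edge (12, 12)→(20, 5): d=(8,-7) top-left  bias=+0
  edge (20, 5)→(17, 12): d=(-3,7) right/bottom  bias=-1
  edge (17, 12)→(12, 12): d=(-5,0) right/bottom  bias=-1
    (9,3)@(19, 7): e=[9,1,25] → █
    (8,4)@(17, 9): e=[11,9,15] → █
    (9,4)@(19, 9): e=[25,-5,15] → ·
    (7,5)@(15, 11): e=[13,17,5] → █
    (9,5)@(19, 11): e=[41,-11,5] → ·
    (7,6)@(15, 13): e=[29,11,-5] → ·
    (8,6)@(17, 13): e=[43,-3,-5] → ·
  covered (4 px):
    · · · · · · · · · ·
    · · · · · · · · · ·
    · · · · · · · · · ·
    · · · · · · · · · █
    · · · · · · · · █ ·
    · · · · · · · █ █ ·
    · · · · · · · · · ·
    · · · · · · · · · ·
    · · · · · · · · · ·
    · · · · · · · · · ·

Answer: [[9,3],[8,4],[7,5],[8,5]]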